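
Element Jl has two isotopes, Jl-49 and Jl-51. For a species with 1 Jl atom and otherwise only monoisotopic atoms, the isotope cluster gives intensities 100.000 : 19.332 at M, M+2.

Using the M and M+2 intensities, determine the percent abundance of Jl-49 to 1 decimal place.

Write p for the Jl-49 fraction. I(M+2)/I(M) = [C(1,1)·p^0·(1−p)] / p^1 = 1·(1−p)/p = 19.332/100.000 = 0.1933
(1−p)/p = 0.1933/1 = 0.1933  ⇒  p = 1/(1 + 0.1933) = 0.8380
Jl-49: 83.8%, Jl-51: 16.2%.

83.8%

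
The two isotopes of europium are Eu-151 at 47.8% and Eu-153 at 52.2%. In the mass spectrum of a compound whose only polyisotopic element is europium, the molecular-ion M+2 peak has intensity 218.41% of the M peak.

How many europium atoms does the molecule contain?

The M+2/M ratio from n Eu atoms is n · q/p = n · 0.522/0.478.
n = 2.1841 × 0.478/0.522 = 2.00 ≈ 2

2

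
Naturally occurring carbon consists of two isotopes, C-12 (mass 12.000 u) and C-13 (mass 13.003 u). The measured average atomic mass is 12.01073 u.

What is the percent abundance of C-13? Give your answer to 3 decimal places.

With x = fraction of C-12 (so C-13 is 1 − x):
12.000·x + 13.003·(1 − x) = 12.01073
(12.000 − 13.003)·x = 12.01073 − 13.003
x = -0.99227 / -1.003 = 0.98930 → 98.930% C-12, 1.070% C-13.

1.070%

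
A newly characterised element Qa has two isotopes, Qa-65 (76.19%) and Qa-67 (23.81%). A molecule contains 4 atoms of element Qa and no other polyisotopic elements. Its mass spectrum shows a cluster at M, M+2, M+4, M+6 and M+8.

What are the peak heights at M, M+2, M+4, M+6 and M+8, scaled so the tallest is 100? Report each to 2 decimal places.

80.00 : 100.00 : 46.88 : 9.77 : 0.76

Expanding (0.7619 + 0.2381)^4:
P(M) = 0.7619^4 = 0.336971
P(M+2) = 4 × 0.7619^3 × 0.2381^1 = 0.421224
P(M+4) = 6 × 0.7619^2 × 0.2381^2 = 0.197454
P(M+6) = 4 × 0.7619^1 × 0.2381^3 = 0.041137
P(M+8) = 0.2381^4 = 0.003214
The M+2 peak is largest (0.421224); scaling to 100 gives 80.00 : 100.00 : 46.88 : 9.77 : 0.76.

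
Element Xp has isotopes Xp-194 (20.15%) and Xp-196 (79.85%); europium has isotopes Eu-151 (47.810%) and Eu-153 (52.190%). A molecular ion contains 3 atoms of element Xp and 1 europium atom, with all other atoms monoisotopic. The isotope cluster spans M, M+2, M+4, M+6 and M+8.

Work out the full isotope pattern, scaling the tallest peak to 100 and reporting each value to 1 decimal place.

Element Xp pattern (n=3): 0.00818135 : 0.09726269 : 0.38543056 : 0.5091254
Europium pattern (n=1): 0.4781 : 0.5219
Convolve the two distributions (both contribute in 2-u steps):
  M: 0.00818135×0.4781 = 0.003912
  M+2: 0.00818135×0.5219 + 0.09726269×0.4781 = 0.050771
  M+4: 0.09726269×0.5219 + 0.38543056×0.4781 = 0.235036
  M+6: 0.38543056×0.5219 + 0.5091254×0.4781 = 0.444569
  M+8: 0.5091254×0.5219 = 0.265713
Scale to base peak (0.444569) = 100: 0.9 : 11.4 : 52.9 : 100.0 : 59.8

0.9 : 11.4 : 52.9 : 100.0 : 59.8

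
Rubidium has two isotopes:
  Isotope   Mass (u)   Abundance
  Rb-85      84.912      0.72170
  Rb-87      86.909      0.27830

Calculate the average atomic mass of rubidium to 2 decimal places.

85.47 u

Ar = Σ fᵢ·mᵢ = 0.72170 × 84.912 + 0.27830 × 86.909
= 61.2810 + 24.1868 = 85.4678 u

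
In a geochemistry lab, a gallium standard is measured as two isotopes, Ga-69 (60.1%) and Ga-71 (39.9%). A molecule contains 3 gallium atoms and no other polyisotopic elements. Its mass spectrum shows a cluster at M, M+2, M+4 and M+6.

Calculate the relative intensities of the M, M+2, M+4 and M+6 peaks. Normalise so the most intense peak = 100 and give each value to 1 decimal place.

The 3 Ga atoms are independent, so intensities follow the terms of (0.601 + 0.399)^3.
P(M) = 0.601^3 = 0.217082
P(M+2) = 3 × 0.601^2 × 0.399^1 = 0.432358
P(M+4) = 3 × 0.601^1 × 0.399^2 = 0.287039
P(M+6) = 0.399^3 = 0.063521
The M+2 peak is largest (0.432358); scaling to 100 gives 50.2 : 100.0 : 66.4 : 14.7.

50.2 : 100.0 : 66.4 : 14.7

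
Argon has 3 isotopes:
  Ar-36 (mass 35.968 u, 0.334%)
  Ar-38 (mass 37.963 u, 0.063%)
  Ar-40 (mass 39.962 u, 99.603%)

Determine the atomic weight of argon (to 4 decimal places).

39.9474 u

Weight each isotope mass by its fractional abundance: 0.00334 × 35.968 + 0.00063 × 37.963 + 0.99603 × 39.962
= 0.12013 + 0.02392 + 39.80335 = 39.94740 u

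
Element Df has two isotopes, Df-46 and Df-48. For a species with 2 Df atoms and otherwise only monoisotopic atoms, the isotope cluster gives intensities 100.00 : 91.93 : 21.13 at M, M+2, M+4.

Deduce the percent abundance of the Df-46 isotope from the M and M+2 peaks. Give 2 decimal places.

68.51%

Write p for the Df-46 fraction. I(M+2)/I(M) = [C(2,1)·p^1·(1−p)] / p^2 = 2·(1−p)/p = 91.93/100.00 = 0.9193
(1−p)/p = 0.9193/2 = 0.4597  ⇒  p = 1/(1 + 0.4597) = 0.6851
Df-46: 68.51%, Df-48: 31.49%.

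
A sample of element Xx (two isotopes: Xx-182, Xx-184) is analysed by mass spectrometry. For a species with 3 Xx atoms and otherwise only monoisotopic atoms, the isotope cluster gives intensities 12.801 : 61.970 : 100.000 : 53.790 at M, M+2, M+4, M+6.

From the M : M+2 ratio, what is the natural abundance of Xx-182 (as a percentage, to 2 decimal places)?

If p is the fraction of Xx that is Xx-182, then I(M+2)/I(M) = [C(3,1)·p^2·(1−p)] / p^3 = 3·(1−p)/p = 61.970/12.801 = 4.8410
(1−p)/p = 4.8410/3 = 1.6137  ⇒  p = 1/(1 + 1.6137) = 0.3826
Xx-182: 38.26%, Xx-184: 61.74%.

38.26%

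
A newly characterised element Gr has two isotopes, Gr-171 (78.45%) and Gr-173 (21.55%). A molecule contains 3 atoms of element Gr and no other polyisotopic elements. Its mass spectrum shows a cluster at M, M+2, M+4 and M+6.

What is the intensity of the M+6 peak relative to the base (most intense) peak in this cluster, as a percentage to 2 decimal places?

2.07%

Binomial terms of (0.7845 + 0.2155)^3: M 0.4828, M+2 0.3979, M+4 0.1093, M+6 0.0100 → M is the base peak.
P(M) = C(3,0) × 0.7845^3 × 0.2155^0 = 1 × 0.48281288 × 1.0000 = 0.482813 (base)
P(M+6) = C(3,3) × 0.7845^0 × 0.2155^3 = 1 × 1.0000 × 0.01000787 = 0.010008
Relative intensity = 0.010008 / 0.482813 × 100 = 2.07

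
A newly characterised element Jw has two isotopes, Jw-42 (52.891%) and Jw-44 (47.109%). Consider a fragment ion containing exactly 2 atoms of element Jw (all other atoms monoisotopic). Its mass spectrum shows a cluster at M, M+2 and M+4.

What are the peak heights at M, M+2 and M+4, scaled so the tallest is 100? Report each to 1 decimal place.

56.1 : 100.0 : 44.5

Each Jw atom is independently Jw-42 (p = 0.52891) or Jw-44 (q = 0.47109); the cluster is the binomial expansion (p + q)^2.
P(M) = 0.52891^2 = 0.279746
P(M+2) = 2 × 0.52891^1 × 0.47109^1 = 0.498328
P(M+4) = 0.47109^2 = 0.221926
The M+2 peak is largest (0.498328); scaling to 100 gives 56.1 : 100.0 : 44.5.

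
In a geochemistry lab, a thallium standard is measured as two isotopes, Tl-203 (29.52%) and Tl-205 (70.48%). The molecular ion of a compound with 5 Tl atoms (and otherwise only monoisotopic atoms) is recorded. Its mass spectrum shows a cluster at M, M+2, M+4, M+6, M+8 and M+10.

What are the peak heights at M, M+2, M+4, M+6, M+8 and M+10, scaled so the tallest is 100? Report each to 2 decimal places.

0.62 : 7.35 : 35.09 : 83.77 : 100.00 : 47.75

Expanding (0.2952 + 0.7048)^5:
P(M) = 0.2952^5 = 0.002242
P(M+2) = 5 × 0.2952^4 × 0.7048^1 = 0.026761
P(M+4) = 10 × 0.2952^3 × 0.7048^2 = 0.127785
P(M+6) = 10 × 0.2952^2 × 0.7048^3 = 0.305092
P(M+8) = 5 × 0.2952^1 × 0.7048^4 = 0.364208
P(M+10) = 0.7048^5 = 0.173912
The M+8 peak is largest (0.364208); scaling to 100 gives 0.62 : 7.35 : 35.09 : 83.77 : 100.00 : 47.75.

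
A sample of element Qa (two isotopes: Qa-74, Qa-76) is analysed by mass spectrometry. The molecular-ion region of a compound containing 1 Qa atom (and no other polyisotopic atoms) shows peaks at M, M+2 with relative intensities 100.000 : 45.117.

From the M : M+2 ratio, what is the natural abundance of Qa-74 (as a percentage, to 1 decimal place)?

68.9%

Let p = fractional abundance of Qa-74. I(M+2)/I(M) = [C(1,1)·p^0·(1−p)] / p^1 = 1·(1−p)/p = 45.117/100.000 = 0.4512
(1−p)/p = 0.4512/1 = 0.4512  ⇒  p = 1/(1 + 0.4512) = 0.6891
Qa-74: 68.9%, Qa-76: 31.1%.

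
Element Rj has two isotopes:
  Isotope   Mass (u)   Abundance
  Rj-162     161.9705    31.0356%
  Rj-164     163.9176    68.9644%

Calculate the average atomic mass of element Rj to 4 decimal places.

Weight each isotope mass by its fractional abundance: 0.310356 × 161.9705 + 0.689644 × 163.9176
= 50.26852 + 113.04479 = 163.31331 u

163.3133 u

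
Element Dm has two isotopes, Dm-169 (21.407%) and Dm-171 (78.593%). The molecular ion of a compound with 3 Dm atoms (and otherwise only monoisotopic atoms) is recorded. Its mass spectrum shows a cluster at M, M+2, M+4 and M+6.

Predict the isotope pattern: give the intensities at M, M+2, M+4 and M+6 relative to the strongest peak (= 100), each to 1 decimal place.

2.0 : 22.3 : 81.7 : 100.0

The 3 Dm atoms are independent, so intensities follow the terms of (0.21407 + 0.78593)^3.
P(M) = 0.21407^3 = 0.009810
P(M+2) = 3 × 0.21407^2 × 0.78593^1 = 0.108048
P(M+4) = 3 × 0.21407^1 × 0.78593^2 = 0.396684
P(M+6) = 0.78593^3 = 0.485458
The M+6 peak is largest (0.485458); scaling to 100 gives 2.0 : 22.3 : 81.7 : 100.0.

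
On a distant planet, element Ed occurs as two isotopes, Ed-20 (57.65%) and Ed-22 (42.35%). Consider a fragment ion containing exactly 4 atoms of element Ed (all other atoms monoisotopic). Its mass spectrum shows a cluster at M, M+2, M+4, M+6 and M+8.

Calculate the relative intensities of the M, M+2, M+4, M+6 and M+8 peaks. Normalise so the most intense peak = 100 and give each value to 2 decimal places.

30.88 : 90.75 : 100.00 : 48.97 : 8.99

The 4 Ed atoms are independent, so intensities follow the terms of (0.5765 + 0.4235)^4.
P(M) = 0.5765^4 = 0.110458
P(M+2) = 4 × 0.5765^3 × 0.4235^1 = 0.324572
P(M+4) = 6 × 0.5765^2 × 0.4235^2 = 0.357649
P(M+6) = 4 × 0.5765^1 × 0.4235^3 = 0.175154
P(M+8) = 0.4235^4 = 0.032167
The M+4 peak is largest (0.357649); scaling to 100 gives 30.88 : 90.75 : 100.00 : 48.97 : 8.99.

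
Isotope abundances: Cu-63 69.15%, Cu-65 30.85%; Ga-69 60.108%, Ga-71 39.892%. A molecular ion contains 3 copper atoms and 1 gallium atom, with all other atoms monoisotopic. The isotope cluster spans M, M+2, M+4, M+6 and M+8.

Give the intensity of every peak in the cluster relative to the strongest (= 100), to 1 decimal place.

49.9 : 100.0 : 74.2 : 24.2 : 2.9

Copper pattern (n=3): 0.33065611 : 0.44254842 : 0.19743483 : 0.02936064
Gallium pattern (n=1): 0.60108 : 0.39892
Convolve the two distributions (both contribute in 2-u steps):
  M: 0.33065611×0.60108 = 0.198751
  M+2: 0.33065611×0.39892 + 0.44254842×0.60108 = 0.397912
  M+4: 0.44254842×0.39892 + 0.19743483×0.60108 = 0.295216
  M+6: 0.19743483×0.39892 + 0.02936064×0.60108 = 0.096409
  M+8: 0.02936064×0.39892 = 0.011713
Scale to base peak (0.397912) = 100: 49.9 : 100.0 : 74.2 : 24.2 : 2.9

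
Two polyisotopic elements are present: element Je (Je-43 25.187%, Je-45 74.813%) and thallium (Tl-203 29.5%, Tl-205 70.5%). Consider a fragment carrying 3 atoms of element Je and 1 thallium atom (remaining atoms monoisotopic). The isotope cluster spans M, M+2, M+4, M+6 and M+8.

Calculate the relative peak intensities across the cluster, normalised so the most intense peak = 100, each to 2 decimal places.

Element Je pattern (n=3): 0.01597825 : 0.14238073 : 0.42291378 : 0.41872724
Thallium pattern (n=1): 0.2950 : 0.7050
Convolve the two distributions (both contribute in 2-u steps):
  M: 0.01597825×0.2950 = 0.004714
  M+2: 0.01597825×0.7050 + 0.14238073×0.2950 = 0.053267
  M+4: 0.14238073×0.7050 + 0.42291378×0.2950 = 0.225138
  M+6: 0.42291378×0.7050 + 0.41872724×0.2950 = 0.421679
  M+8: 0.41872724×0.7050 = 0.295203
Scale to base peak (0.421679) = 100: 1.12 : 12.63 : 53.39 : 100.00 : 70.01

1.12 : 12.63 : 53.39 : 100.00 : 70.01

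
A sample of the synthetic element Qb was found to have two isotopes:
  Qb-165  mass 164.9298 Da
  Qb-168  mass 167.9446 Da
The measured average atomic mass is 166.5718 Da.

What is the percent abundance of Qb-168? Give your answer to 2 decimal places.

54.46%

Writing the weighted mean with unknown fraction x of Qb-165:
164.9298·x + 167.9446·(1 − x) = 166.5718
(164.9298 − 167.9446)·x = 166.5718 − 167.9446
x = -1.3728 / -3.0148 = 0.45535 → 45.54% Qb-165, 54.46% Qb-168.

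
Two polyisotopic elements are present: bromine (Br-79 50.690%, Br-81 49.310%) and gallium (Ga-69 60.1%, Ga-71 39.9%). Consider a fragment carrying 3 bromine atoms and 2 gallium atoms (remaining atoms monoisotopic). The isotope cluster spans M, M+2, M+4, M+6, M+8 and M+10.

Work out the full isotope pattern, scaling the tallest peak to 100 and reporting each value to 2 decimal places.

13.98 : 59.35 : 100.00 : 83.53 : 34.57 : 5.67

Bromine pattern (n=3): 0.13024674 : 0.3801026 : 0.36975457 : 0.11989609
Gallium pattern (n=2): 0.361201 : 0.479598 : 0.159201
Convolve the two distributions (both contribute in 2-u steps):
  M: 0.13024674×0.361201 = 0.047045
  M+2: 0.13024674×0.479598 + 0.3801026×0.361201 = 0.199760
  M+4: 0.13024674×0.159201 + 0.3801026×0.479598 + 0.36975457×0.361201 = 0.336588
  M+6: 0.3801026×0.159201 + 0.36975457×0.479598 + 0.11989609×0.361201 = 0.281153
  M+8: 0.36975457×0.159201 + 0.11989609×0.479598 = 0.116367
  M+10: 0.11989609×0.159201 = 0.019088
Scale to base peak (0.336588) = 100: 13.98 : 59.35 : 100.00 : 83.53 : 34.57 : 5.67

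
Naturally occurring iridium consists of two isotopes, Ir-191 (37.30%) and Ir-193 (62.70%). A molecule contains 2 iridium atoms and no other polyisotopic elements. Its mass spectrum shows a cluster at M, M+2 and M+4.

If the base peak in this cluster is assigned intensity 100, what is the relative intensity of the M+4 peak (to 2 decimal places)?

84.05

Term probabilities: M 0.1391, M+2 0.4677, M+4 0.3931. Base peak = M+2.
P(M+2) = C(2,1) × 0.3730^1 × 0.6270^1 = 2 × 0.3730 × 0.6270 = 0.467742 (base)
P(M+4) = C(2,2) × 0.3730^0 × 0.6270^2 = 1 × 1.0000 × 0.393129 = 0.393129
Relative intensity = 0.393129 / 0.467742 × 100 = 84.05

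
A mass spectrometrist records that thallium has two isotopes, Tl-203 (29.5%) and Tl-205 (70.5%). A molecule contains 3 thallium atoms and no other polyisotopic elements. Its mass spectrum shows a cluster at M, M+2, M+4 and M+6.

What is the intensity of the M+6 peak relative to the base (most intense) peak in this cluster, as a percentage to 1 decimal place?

79.7%

(0.295 + 0.705)^3 gives M 0.0257, M+2 0.1841, M+4 0.4399, M+6 0.3504; the largest is M+4.
P(M+4) = C(3,2) × 0.295^1 × 0.705^2 = 3 × 0.2950 × 0.497025 = 0.439867 (base)
P(M+6) = C(3,3) × 0.295^0 × 0.705^3 = 1 × 1.0000 × 0.35040263 = 0.350403
Relative intensity = 0.350403 / 0.439867 × 100 = 79.7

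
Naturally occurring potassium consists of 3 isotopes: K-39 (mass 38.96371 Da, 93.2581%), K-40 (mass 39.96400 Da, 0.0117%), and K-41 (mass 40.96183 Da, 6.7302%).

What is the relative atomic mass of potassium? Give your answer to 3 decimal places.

Weight each isotope mass by its fractional abundance: 0.932581 × 38.96371 + 0.000117 × 39.96400 + 0.067302 × 40.96183
= 36.336816 + 0.004676 + 2.756813 = 39.098305 Da

39.098 Da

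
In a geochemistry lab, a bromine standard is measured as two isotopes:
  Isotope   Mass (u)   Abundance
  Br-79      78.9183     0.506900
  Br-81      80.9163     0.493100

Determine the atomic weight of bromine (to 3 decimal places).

Average mass = Σ (abundance × isotope mass) = 0.506900 × 78.9183 + 0.493100 × 80.9163
= 40.00369 + 39.89983 = 79.90352 u

79.904 u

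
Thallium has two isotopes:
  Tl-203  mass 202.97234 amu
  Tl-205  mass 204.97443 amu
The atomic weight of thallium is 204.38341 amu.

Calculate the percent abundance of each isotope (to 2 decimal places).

Tl-203: 29.52%, Tl-205: 70.48%

Let x be the fractional abundance of Tl-203; then Tl-205 has abundance 1 − x.
202.97234·x + 204.97443·(1 − x) = 204.38341
(202.97234 − 204.97443)·x = 204.38341 − 204.97443
x = -0.59102 / -2.00209 = 0.29520 → 29.52% Tl-203, 70.48% Tl-205.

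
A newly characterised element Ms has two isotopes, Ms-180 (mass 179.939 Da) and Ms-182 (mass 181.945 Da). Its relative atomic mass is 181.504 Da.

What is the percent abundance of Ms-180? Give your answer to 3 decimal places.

With x = fraction of Ms-180 (so Ms-182 is 1 − x):
179.939·x + 181.945·(1 − x) = 181.504
(179.939 − 181.945)·x = 181.504 − 181.945
x = -0.441 / -2.006 = 0.21984 → 21.984% Ms-180, 78.016% Ms-182.

21.984%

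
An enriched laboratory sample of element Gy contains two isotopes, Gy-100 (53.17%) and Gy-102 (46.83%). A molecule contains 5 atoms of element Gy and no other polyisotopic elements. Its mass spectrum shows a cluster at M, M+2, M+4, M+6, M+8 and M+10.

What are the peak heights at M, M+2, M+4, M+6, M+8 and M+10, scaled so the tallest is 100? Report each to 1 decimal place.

12.9 : 56.8 : 100.0 : 88.1 : 38.8 : 6.8

Each Gy atom is independently Gy-100 (p = 0.5317) or Gy-102 (q = 0.4683); the cluster is the binomial expansion (p + q)^5.
P(M) = 0.5317^5 = 0.042495
P(M+2) = 5 × 0.5317^4 × 0.4683^1 = 0.187137
P(M+4) = 10 × 0.5317^3 × 0.4683^2 = 0.329646
P(M+6) = 10 × 0.5317^2 × 0.4683^3 = 0.290339
P(M+8) = 5 × 0.5317^1 × 0.4683^4 = 0.127860
P(M+10) = 0.4683^5 = 0.022523
The M+4 peak is largest (0.329646); scaling to 100 gives 12.9 : 56.8 : 100.0 : 88.1 : 38.8 : 6.8.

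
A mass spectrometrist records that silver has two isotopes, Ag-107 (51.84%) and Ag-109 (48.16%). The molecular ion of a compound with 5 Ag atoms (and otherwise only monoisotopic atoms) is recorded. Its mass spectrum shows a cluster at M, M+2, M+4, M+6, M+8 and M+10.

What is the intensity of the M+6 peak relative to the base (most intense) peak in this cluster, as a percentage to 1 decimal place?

Term probabilities: M 0.0374, M+2 0.1739, M+4 0.3231, M+6 0.3002, M+8 0.1394, M+10 0.0259. Base peak = M+4.
P(M+4) = C(5,2) × 0.5184^3 × 0.4816^2 = 10 × 0.13931407 × 0.23193856 = 0.323123 (base)
P(M+6) = C(5,3) × 0.5184^2 × 0.4816^3 = 10 × 0.26873856 × 0.11170161 = 0.300185
Relative intensity = 0.300185 / 0.323123 × 100 = 92.9

92.9%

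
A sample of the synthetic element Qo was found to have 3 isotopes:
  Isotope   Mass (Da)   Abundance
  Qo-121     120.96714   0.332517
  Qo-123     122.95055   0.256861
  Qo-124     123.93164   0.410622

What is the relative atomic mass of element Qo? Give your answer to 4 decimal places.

122.6939 Da

Ar = Σ fᵢ·mᵢ = 0.332517 × 120.96714 + 0.256861 × 122.95055 + 0.410622 × 123.93164
= 40.223630 + 31.581201 + 50.889058 = 122.693889 Da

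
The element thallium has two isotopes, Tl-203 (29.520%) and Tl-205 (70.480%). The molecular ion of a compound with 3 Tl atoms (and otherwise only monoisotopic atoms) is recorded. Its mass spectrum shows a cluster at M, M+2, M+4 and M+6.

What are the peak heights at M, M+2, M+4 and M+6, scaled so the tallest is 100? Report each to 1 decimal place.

5.8 : 41.9 : 100.0 : 79.6

Each Tl atom is independently Tl-203 (p = 0.29520) or Tl-205 (q = 0.70480); the cluster is the binomial expansion (p + q)^3.
P(M) = 0.29520^3 = 0.025725
P(M+2) = 3 × 0.29520^2 × 0.70480^1 = 0.184255
P(M+4) = 3 × 0.29520^1 × 0.70480^2 = 0.439916
P(M+6) = 0.70480^3 = 0.350104
The M+4 peak is largest (0.439916); scaling to 100 gives 5.8 : 41.9 : 100.0 : 79.6.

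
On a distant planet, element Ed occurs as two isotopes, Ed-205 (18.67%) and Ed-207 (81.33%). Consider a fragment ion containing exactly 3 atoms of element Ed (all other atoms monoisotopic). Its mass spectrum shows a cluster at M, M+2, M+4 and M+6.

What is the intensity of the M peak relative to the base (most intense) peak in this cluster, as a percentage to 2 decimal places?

(0.1867 + 0.8133)^3 gives M 0.0065, M+2 0.0850, M+4 0.3705, M+6 0.5380; the largest is M+6.
P(M+6) = C(3,3) × 0.1867^0 × 0.8133^3 = 1 × 1.0000 × 0.53796289 = 0.537963 (base)
P(M) = C(3,0) × 0.1867^3 × 0.8133^0 = 1 × 0.00650778 × 1.0000 = 0.006508
Relative intensity = 0.006508 / 0.537963 × 100 = 1.21

1.21%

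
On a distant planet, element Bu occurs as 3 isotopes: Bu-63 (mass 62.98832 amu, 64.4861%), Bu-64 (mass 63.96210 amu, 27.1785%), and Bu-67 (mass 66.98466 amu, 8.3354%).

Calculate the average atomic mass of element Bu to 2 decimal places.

Average mass = Σ (abundance × isotope mass) = 0.644861 × 62.98832 + 0.271785 × 63.96210 + 0.083354 × 66.98466
= 40.618711 + 17.383939 + 5.583439 = 63.586089 amu

63.59 amu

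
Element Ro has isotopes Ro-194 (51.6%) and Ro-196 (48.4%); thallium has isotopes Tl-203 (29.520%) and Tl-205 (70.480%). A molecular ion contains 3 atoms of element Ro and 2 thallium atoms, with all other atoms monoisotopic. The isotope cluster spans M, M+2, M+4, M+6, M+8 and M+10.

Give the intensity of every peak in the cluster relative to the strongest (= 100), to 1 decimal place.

Element Ro pattern (n=3): 0.1373881 : 0.38660371 : 0.36262829 : 0.1133799
Thallium pattern (n=2): 0.08714304 : 0.41611392 : 0.49674304
Convolve the two distributions (both contribute in 2-u steps):
  M: 0.1373881×0.08714304 = 0.011972
  M+2: 0.1373881×0.41611392 + 0.38660371×0.08714304 = 0.090859
  M+4: 0.1373881×0.49674304 + 0.38660371×0.41611392 + 0.36262829×0.08714304 = 0.260718
  M+6: 0.38660371×0.49674304 + 0.36262829×0.41611392 + 0.1133799×0.08714304 = 0.352818
  M+8: 0.36262829×0.49674304 + 0.1133799×0.41611392 = 0.227312
  M+10: 0.1133799×0.49674304 = 0.056321
Scale to base peak (0.352818) = 100: 3.4 : 25.8 : 73.9 : 100.0 : 64.4 : 16.0

3.4 : 25.8 : 73.9 : 100.0 : 64.4 : 16.0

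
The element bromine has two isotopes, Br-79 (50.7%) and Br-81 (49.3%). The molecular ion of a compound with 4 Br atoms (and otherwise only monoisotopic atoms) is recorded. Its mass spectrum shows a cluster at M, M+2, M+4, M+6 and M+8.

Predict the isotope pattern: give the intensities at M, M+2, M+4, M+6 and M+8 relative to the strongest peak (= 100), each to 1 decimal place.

17.6 : 68.6 : 100.0 : 64.8 : 15.8

Expanding (0.507 + 0.493)^4:
P(M) = 0.507^4 = 0.066074
P(M+2) = 4 × 0.507^3 × 0.493^1 = 0.256999
P(M+4) = 6 × 0.507^2 × 0.493^2 = 0.374853
P(M+6) = 4 × 0.507^1 × 0.493^3 = 0.243001
P(M+8) = 0.493^4 = 0.059073
The M+4 peak is largest (0.374853); scaling to 100 gives 17.6 : 68.6 : 100.0 : 64.8 : 15.8.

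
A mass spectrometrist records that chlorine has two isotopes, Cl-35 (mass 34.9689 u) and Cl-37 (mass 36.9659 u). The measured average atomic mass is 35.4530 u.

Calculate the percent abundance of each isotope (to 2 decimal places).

With x = fraction of Cl-35 (so Cl-37 is 1 − x):
34.9689·x + 36.9659·(1 − x) = 35.4530
(34.9689 − 36.9659)·x = 35.4530 − 36.9659
x = -1.5129 / -1.9970 = 0.75759 → 75.76% Cl-35, 24.24% Cl-37.

Cl-35: 75.76%, Cl-37: 24.24%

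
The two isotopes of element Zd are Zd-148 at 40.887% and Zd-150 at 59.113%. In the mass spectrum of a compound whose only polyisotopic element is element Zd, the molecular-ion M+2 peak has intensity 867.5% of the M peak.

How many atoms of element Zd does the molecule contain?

6

The M+2/M ratio from n Zd atoms is n · q/p = n · 0.59113/0.40887.
n = 8.675 × 0.40887/0.59113 = 6.00 ≈ 6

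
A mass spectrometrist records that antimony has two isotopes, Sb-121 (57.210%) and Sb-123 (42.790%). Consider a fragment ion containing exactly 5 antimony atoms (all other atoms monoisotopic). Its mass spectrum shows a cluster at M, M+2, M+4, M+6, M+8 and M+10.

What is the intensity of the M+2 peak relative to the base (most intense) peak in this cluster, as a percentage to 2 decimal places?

(0.57210 + 0.42790)^5 gives M 0.0613, M+2 0.2292, M+4 0.3428, M+6 0.2564, M+8 0.0959, M+10 0.0143; the largest is M+4.
P(M+4) = C(5,2) × 0.57210^3 × 0.42790^2 = 10 × 0.18724742 × 0.18309841 = 0.342847 (base)
P(M+2) = C(5,1) × 0.57210^4 × 0.42790^1 = 5 × 0.10712425 × 0.4279 = 0.229192
Relative intensity = 0.229192 / 0.342847 × 100 = 66.85

66.85%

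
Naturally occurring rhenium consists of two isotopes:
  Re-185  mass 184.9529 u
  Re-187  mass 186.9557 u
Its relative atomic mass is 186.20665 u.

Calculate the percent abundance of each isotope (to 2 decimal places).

Let x be the fractional abundance of Re-185; then Re-187 has abundance 1 − x.
184.9529·x + 186.9557·(1 − x) = 186.20665
(184.9529 − 186.9557)·x = 186.20665 − 186.9557
x = -0.74905 / -2.0028 = 0.37400 → 37.40% Re-185, 62.60% Re-187.

Re-185: 37.40%, Re-187: 62.60%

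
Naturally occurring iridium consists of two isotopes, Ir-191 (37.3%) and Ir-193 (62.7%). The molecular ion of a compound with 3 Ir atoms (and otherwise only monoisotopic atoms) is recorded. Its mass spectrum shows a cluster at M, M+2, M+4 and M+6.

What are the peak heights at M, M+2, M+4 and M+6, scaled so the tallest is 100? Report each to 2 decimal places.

The 3 Ir atoms are independent, so intensities follow the terms of (0.373 + 0.627)^3.
P(M) = 0.373^3 = 0.051895
P(M+2) = 3 × 0.373^2 × 0.627^1 = 0.261702
P(M+4) = 3 × 0.373^1 × 0.627^2 = 0.439911
P(M+6) = 0.627^3 = 0.246492
The M+4 peak is largest (0.439911); scaling to 100 gives 11.80 : 59.49 : 100.00 : 56.03.

11.80 : 59.49 : 100.00 : 56.03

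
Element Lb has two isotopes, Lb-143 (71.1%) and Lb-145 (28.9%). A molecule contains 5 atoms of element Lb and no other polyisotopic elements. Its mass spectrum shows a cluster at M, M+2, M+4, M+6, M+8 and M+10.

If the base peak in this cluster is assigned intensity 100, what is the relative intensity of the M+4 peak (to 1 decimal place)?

(0.711 + 0.289)^5 gives M 0.1817, M+2 0.3693, M+4 0.3002, M+6 0.1220, M+8 0.0248, M+10 0.0020; the largest is M+2.
P(M+2) = C(5,1) × 0.711^4 × 0.289^1 = 5 × 0.25555148 × 0.2890 = 0.369272 (base)
P(M+4) = C(5,2) × 0.711^3 × 0.289^2 = 10 × 0.35942543 × 0.083521 = 0.300196
Relative intensity = 0.300196 / 0.369272 × 100 = 81.3

81.3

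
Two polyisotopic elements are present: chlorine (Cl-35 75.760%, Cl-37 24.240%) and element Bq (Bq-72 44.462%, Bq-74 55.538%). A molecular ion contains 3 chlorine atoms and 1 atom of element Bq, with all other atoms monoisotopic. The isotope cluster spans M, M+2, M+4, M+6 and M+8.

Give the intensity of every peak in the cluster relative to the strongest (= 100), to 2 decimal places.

Chlorine pattern (n=3): 0.4348304 : 0.41738208 : 0.13354464 : 0.01424288
Element Bq pattern (n=1): 0.44462 : 0.55538
Convolve the two distributions (both contribute in 2-u steps):
  M: 0.4348304×0.44462 = 0.193334
  M+2: 0.4348304×0.55538 + 0.41738208×0.44462 = 0.427073
  M+4: 0.41738208×0.55538 + 0.13354464×0.44462 = 0.291182
  M+6: 0.13354464×0.55538 + 0.01424288×0.44462 = 0.080501
  M+8: 0.01424288×0.55538 = 0.007910
Scale to base peak (0.427073) = 100: 45.27 : 100.00 : 68.18 : 18.85 : 1.85

45.27 : 100.00 : 68.18 : 18.85 : 1.85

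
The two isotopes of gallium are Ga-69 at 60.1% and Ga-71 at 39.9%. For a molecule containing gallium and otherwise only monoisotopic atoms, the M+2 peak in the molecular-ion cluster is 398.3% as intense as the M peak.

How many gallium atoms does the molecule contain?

With n Ga atoms, P(M+2)/P(M) = C(n,1)·p^(n−1)q / p^n = n·q/p = n · 0.399/0.601.
n = 3.983 × 0.601/0.399 = 6.00 ≈ 6

6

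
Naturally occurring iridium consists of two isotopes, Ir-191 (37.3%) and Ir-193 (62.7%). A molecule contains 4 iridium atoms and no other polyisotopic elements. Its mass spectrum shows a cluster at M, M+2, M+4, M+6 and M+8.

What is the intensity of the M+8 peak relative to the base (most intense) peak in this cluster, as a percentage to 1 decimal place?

42.0%

Binomial terms of (0.373 + 0.627)^4: M 0.0194, M+2 0.1302, M+4 0.3282, M+6 0.3678, M+8 0.1546 → M+6 is the base peak.
P(M+6) = C(4,3) × 0.373^1 × 0.627^3 = 4 × 0.3730 × 0.24649188 = 0.367766 (base)
P(M+8) = C(4,4) × 0.373^0 × 0.627^4 = 1 × 1.0000 × 0.15455041 = 0.154550
Relative intensity = 0.154550 / 0.367766 × 100 = 42.0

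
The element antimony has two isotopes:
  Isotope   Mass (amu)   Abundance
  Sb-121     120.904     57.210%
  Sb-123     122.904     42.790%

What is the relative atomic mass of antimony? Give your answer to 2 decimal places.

Weight each isotope mass by its fractional abundance: 0.57210 × 120.904 + 0.42790 × 122.904
= 69.1692 + 52.5906 = 121.7598 amu

121.76 amu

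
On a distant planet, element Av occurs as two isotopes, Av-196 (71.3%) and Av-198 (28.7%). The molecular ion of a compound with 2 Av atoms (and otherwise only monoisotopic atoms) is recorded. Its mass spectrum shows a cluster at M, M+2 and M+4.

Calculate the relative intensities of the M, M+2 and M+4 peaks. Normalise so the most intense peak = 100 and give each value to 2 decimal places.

Each Av atom is independently Av-196 (p = 0.713) or Av-198 (q = 0.287); the cluster is the binomial expansion (p + q)^2.
P(M) = 0.713^2 = 0.508369
P(M+2) = 2 × 0.713^1 × 0.287^1 = 0.409262
P(M+4) = 0.287^2 = 0.082369
The M peak is largest (0.508369); scaling to 100 gives 100.00 : 80.50 : 16.20.

100.00 : 80.50 : 16.20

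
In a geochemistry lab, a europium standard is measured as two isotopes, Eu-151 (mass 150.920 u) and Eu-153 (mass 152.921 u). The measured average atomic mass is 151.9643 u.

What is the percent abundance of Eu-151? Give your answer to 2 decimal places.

Let x be the fractional abundance of Eu-151; then Eu-153 has abundance 1 − x.
150.920·x + 152.921·(1 − x) = 151.9643
(150.920 − 152.921)·x = 151.9643 − 152.921
x = -0.9567 / -2.001 = 0.47811 → 47.81% Eu-151, 52.19% Eu-153.

47.81%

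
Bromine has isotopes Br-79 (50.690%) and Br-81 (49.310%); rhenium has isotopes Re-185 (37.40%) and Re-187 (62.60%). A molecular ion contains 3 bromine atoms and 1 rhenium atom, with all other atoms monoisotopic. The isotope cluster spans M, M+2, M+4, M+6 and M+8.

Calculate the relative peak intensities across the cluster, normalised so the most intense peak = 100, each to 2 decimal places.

12.95 : 59.46 : 100.00 : 73.44 : 19.95

Bromine pattern (n=3): 0.13024674 : 0.3801026 : 0.36975457 : 0.11989609
Rhenium pattern (n=1): 0.3740 : 0.6260
Convolve the two distributions (both contribute in 2-u steps):
  M: 0.13024674×0.3740 = 0.048712
  M+2: 0.13024674×0.6260 + 0.3801026×0.3740 = 0.223693
  M+4: 0.3801026×0.6260 + 0.36975457×0.3740 = 0.376232
  M+6: 0.36975457×0.6260 + 0.11989609×0.3740 = 0.276307
  M+8: 0.11989609×0.6260 = 0.075055
Scale to base peak (0.376232) = 100: 12.95 : 59.46 : 100.00 : 73.44 : 19.95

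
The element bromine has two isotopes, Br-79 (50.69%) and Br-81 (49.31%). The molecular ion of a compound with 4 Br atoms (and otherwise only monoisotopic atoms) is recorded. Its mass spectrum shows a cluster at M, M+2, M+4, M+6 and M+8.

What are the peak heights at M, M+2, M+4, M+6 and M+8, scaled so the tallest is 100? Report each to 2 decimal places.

Expanding (0.5069 + 0.4931)^4:
P(M) = 0.5069^4 = 0.066022
P(M+2) = 4 × 0.5069^3 × 0.4931^1 = 0.256899
P(M+4) = 6 × 0.5069^2 × 0.4931^2 = 0.374857
P(M+6) = 4 × 0.5069^1 × 0.4931^3 = 0.243101
P(M+8) = 0.4931^4 = 0.059121
The M+4 peak is largest (0.374857); scaling to 100 gives 17.61 : 68.53 : 100.00 : 64.85 : 15.77.

17.61 : 68.53 : 100.00 : 64.85 : 15.77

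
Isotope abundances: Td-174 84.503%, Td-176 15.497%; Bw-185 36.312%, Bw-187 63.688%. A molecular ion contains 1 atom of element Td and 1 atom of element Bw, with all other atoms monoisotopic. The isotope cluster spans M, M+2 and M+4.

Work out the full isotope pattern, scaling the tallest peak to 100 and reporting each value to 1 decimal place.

Element Td pattern (n=1): 0.84503 : 0.15497
Element Bw pattern (n=1): 0.36312 : 0.63688
Convolve the two distributions (both contribute in 2-u steps):
  M: 0.84503×0.36312 = 0.306847
  M+2: 0.84503×0.63688 + 0.15497×0.36312 = 0.594455
  M+4: 0.15497×0.63688 = 0.098697
Scale to base peak (0.594455) = 100: 51.6 : 100.0 : 16.6

51.6 : 100.0 : 16.6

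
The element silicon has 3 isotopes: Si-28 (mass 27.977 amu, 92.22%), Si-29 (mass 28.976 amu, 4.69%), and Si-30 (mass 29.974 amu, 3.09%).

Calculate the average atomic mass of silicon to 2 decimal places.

28.09 amu

Ar = Σ fᵢ·mᵢ = 0.9222 × 27.977 + 0.0469 × 28.976 + 0.0309 × 29.974
= 25.8004 + 1.3590 + 0.9262 = 28.0856 amu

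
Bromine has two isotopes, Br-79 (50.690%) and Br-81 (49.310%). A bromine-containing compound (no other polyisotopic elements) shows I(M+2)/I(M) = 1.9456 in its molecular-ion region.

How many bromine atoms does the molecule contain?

2

With n Br atoms, P(M+2)/P(M) = C(n,1)·p^(n−1)q / p^n = n·q/p = n · 0.49310/0.50690.
n = 1.9456 × 0.50690/0.49310 = 2.00 ≈ 2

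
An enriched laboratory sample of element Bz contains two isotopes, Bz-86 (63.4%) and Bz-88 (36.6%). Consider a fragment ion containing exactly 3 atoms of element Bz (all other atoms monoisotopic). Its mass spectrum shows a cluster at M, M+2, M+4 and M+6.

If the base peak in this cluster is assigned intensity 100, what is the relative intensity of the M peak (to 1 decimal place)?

(0.634 + 0.366)^3 gives M 0.2548, M+2 0.4413, M+4 0.2548, M+6 0.0490; the largest is M+2.
P(M+2) = C(3,1) × 0.634^2 × 0.366^1 = 3 × 0.401956 × 0.3660 = 0.441348 (base)
P(M) = C(3,0) × 0.634^3 × 0.366^0 = 1 × 0.2548401 × 1.0000 = 0.254840
Relative intensity = 0.254840 / 0.441348 × 100 = 57.7

57.7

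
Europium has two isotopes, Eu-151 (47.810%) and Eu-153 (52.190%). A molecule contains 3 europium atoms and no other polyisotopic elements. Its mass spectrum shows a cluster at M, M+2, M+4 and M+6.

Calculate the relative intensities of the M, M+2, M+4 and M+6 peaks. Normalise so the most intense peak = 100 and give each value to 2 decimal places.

Expanding (0.47810 + 0.52190)^3:
P(M) = 0.47810^3 = 0.109284
P(M+2) = 3 × 0.47810^2 × 0.52190^1 = 0.357887
P(M+4) = 3 × 0.47810^1 × 0.52190^2 = 0.390674
P(M+6) = 0.52190^3 = 0.142155
The M+4 peak is largest (0.390674); scaling to 100 gives 27.97 : 91.61 : 100.00 : 36.39.

27.97 : 91.61 : 100.00 : 36.39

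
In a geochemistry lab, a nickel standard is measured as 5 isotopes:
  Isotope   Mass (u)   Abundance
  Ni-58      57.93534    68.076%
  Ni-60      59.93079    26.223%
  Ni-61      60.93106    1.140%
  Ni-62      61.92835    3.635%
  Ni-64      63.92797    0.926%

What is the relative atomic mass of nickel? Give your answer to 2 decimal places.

Ar = Σ fᵢ·mᵢ = 0.68076 × 57.93534 + 0.26223 × 59.93079 + 0.01140 × 60.93106 + 0.03635 × 61.92835 + 0.00926 × 63.92797
= 39.440062 + 15.715651 + 0.694614 + 2.251096 + 0.591973 = 58.693396 u

58.69 u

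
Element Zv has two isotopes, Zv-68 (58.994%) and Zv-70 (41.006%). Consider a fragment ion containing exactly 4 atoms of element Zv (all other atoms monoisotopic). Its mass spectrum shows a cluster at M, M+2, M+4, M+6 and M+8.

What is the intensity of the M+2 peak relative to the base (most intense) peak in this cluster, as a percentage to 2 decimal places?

95.91%

(0.58994 + 0.41006)^4 gives M 0.1211, M+2 0.3368, M+4 0.3511, M+6 0.1627, M+8 0.0283; the largest is M+4.
P(M+4) = C(4,2) × 0.58994^2 × 0.41006^2 = 6 × 0.3480292 × 0.1681492 = 0.351125 (base)
P(M+2) = C(4,1) × 0.58994^3 × 0.41006^1 = 4 × 0.20531635 × 0.41006 = 0.336768
Relative intensity = 0.336768 / 0.351125 × 100 = 95.91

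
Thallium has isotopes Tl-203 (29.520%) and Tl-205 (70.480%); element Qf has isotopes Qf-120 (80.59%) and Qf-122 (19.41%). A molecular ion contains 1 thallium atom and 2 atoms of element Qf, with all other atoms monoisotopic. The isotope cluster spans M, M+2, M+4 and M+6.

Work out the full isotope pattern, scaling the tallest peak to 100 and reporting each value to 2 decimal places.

34.85 : 100.00 : 42.10 : 4.83

Thallium pattern (n=1): 0.2952 : 0.7048
Element Qf pattern (n=2): 0.64947481 : 0.31285038 : 0.03767481
Convolve the two distributions (both contribute in 2-u steps):
  M: 0.2952×0.64947481 = 0.191725
  M+2: 0.2952×0.31285038 + 0.7048×0.64947481 = 0.550103
  M+4: 0.2952×0.03767481 + 0.7048×0.31285038 = 0.231619
  M+6: 0.7048×0.03767481 = 0.026553
Scale to base peak (0.550103) = 100: 34.85 : 100.00 : 42.10 : 4.83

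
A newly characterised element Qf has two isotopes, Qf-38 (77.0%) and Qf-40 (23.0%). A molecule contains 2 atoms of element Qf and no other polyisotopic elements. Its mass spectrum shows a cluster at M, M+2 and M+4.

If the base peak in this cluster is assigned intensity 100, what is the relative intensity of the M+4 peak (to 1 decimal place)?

8.9

(0.770 + 0.230)^2 gives M 0.5929, M+2 0.3542, M+4 0.0529; the largest is M.
P(M) = C(2,0) × 0.770^2 × 0.230^0 = 1 × 0.5929 × 1.0000 = 0.592900 (base)
P(M+4) = C(2,2) × 0.770^0 × 0.230^2 = 1 × 1.0000 × 0.0529 = 0.052900
Relative intensity = 0.052900 / 0.592900 × 100 = 8.9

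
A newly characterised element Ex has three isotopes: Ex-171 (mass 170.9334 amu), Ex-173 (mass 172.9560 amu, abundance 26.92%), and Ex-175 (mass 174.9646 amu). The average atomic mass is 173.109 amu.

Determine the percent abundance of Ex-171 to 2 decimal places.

32.62%

Let x and y be the fractions of Ex-171 and Ex-175. Then x + y = 1 − 0.2692 = 0.7308 and 170.9334x + 174.9646y = 173.109 − 0.2692×172.9560 = 126.5492448.
Substituting: 170.9334x + 174.9646(0.7308 − x) = 126.5492448
(170.9334 − 174.9646)x = -1.31488488  ⇒  x = 0.32618, y = 0.40462
Ex-171: 32.62%, Ex-175: 40.46%.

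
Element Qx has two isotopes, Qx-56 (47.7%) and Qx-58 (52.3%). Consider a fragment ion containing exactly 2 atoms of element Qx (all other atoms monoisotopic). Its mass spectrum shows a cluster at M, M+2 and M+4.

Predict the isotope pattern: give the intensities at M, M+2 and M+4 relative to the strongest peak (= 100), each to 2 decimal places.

45.60 : 100.00 : 54.82

The 2 Qx atoms are independent, so intensities follow the terms of (0.477 + 0.523)^2.
P(M) = 0.477^2 = 0.227529
P(M+2) = 2 × 0.477^1 × 0.523^1 = 0.498942
P(M+4) = 0.523^2 = 0.273529
The M+2 peak is largest (0.498942); scaling to 100 gives 45.60 : 100.00 : 54.82.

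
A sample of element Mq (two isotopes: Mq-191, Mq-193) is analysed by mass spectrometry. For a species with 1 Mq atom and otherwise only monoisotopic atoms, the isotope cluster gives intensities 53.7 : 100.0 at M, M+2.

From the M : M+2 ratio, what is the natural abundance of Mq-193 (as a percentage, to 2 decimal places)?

Write p for the Mq-191 fraction. I(M+2)/I(M) = [C(1,1)·p^0·(1−p)] / p^1 = 1·(1−p)/p = 100.0/53.7 = 1.8622
(1−p)/p = 1.8622/1 = 1.8622  ⇒  p = 1/(1 + 1.8622) = 0.3494
Mq-191: 34.94%, Mq-193: 65.06%.

65.06%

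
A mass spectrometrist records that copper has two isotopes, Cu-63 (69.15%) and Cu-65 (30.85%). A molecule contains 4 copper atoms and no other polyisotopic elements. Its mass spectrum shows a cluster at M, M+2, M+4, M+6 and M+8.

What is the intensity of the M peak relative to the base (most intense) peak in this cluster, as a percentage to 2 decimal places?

Binomial terms of (0.6915 + 0.3085)^4: M 0.2286, M+2 0.4080, M+4 0.2731, M+6 0.0812, M+8 0.0091 → M+2 is the base peak.
P(M+2) = C(4,1) × 0.6915^3 × 0.3085^1 = 4 × 0.33065611 × 0.3085 = 0.408030 (base)
P(M) = C(4,0) × 0.6915^4 × 0.3085^0 = 1 × 0.2286487 × 1.0000 = 0.228649
Relative intensity = 0.228649 / 0.408030 × 100 = 56.04

56.04%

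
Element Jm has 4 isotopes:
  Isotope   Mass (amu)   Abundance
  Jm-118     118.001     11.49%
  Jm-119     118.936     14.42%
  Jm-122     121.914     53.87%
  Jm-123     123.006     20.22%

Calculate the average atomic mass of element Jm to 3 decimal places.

121.256 amu

Weight each isotope mass by its fractional abundance: 0.1149 × 118.001 + 0.1442 × 118.936 + 0.5387 × 121.914 + 0.2022 × 123.006
= 13.5583 + 17.1506 + 65.6751 + 24.8718 = 121.2558 amu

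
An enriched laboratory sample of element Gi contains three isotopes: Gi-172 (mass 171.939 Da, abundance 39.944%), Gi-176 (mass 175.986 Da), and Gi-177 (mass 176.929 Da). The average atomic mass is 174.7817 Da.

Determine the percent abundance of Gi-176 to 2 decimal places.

16.34%

Let x and y be the fractions of Gi-176 and Gi-177. Then x + y = 1 − 0.39944 = 0.60056 and 175.986x + 176.929y = 174.7817 − 0.39944×171.939 = 106.10238584.
Substituting: 175.986x + 176.929(0.60056 − x) = 106.10238584
(175.986 − 176.929)x = -0.1540944  ⇒  x = 0.16341, y = 0.43715
Gi-176: 16.34%, Gi-177: 43.72%.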